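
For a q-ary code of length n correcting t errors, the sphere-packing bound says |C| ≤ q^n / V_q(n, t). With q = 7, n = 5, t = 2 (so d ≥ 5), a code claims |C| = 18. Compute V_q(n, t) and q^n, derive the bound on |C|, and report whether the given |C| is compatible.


V_q(n, t) = 391, q^n = 16807, Hamming bound = 42, |C| = 18 ≤ bound (satisfied).

Step 1: Compute V_q(n, t) = Σ_{j=0}^2 C(n, j) (q−1)^j.
  j = 0: C(5,0)·(6)^0 = 1·1 = 1.
  j = 1: C(5,1)·(6)^1 = 5·6 = 30.
  j = 2: C(5,2)·(6)^2 = 10·36 = 360.
  V_q(n, t) = 1 + 30 + 360 = 391.
Step 2: q^n = 7^5 = 16807.
Step 3: Hamming bound ⌊q^n / V_q(n,t)⌋ = ⌊16807/391⌋ = 42.
Step 4: Compare |C| = 18 to 42: satisfied.
The claimed |C| lies below the Hamming bound.


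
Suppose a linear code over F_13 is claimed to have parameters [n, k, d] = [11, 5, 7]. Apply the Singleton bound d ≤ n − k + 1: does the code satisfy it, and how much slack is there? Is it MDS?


Singleton RHS = n − k + 1 = 7, slack = 0, bound satisfied, MDS.

Singleton bound: d ≤ n − k + 1.
Here n = 11, k = 5, so n − k + 1 = 7.
Given d = 7, check d ≤ 7: YES.
Slack = (n − k + 1) − d = 0.
The code is MDS (slack = 0).
Description: the claimed parameters are [11, 5, 7]_13; such a code would be MDS (meets Singleton bound).


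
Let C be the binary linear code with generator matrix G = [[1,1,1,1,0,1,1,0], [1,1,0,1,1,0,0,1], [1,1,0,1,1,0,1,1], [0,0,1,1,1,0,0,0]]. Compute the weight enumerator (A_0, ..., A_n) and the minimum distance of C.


Weight distribution: A_0 = 1, A_1 = 1, A_3 = 2, A_4 = 5, A_5 = 5, A_6 = 2. Minimum distance d = 1.

Enumerate all 2^4 = 16 messages m ∈ F_2^4.
For each, compute codeword c = mG in F_2^8, then tally its weight.
  m = 0000 → c = 00000000, weight = 0.
  m = 1000 → c = 11110110, weight = 6.
  m = 0100 → c = 11011001, weight = 5.
  m = 1100 → c = 00101111, weight = 5.
  m = 0010 → c = 11011011, weight = 6.
  m = 1010 → c = 00101101, weight = 4.
  m = 0110 → c = 00000010, weight = 1.
  m = 1110 → c = 11110100, weight = 5.
  m = 0001 → c = 00111000, weight = 3.
  m = 1001 → c = 11001110, weight = 5.
  m = 0101 → c = 11100001, weight = 4.
  m = 1101 → c = 00010111, weight = 4.
  m = 0011 → c = 11100011, weight = 5.
  m = 1011 → c = 00010101, weight = 3.
  m = 0111 → c = 00111010, weight = 4.
  m = 1111 → c = 11001100, weight = 4.
Tally weights:
  weight 0: 1 codewords.
  weight 1: 1 codewords.
  weight 3: 2 codewords.
  weight 4: 5 codewords.
  weight 5: 5 codewords.
  weight 6: 2 codewords.
Minimum distance d = smallest w > 0 with A_w > 0 = 1.
Sanity: Σ A_w = 16 = 2^4 = 16 ✓.


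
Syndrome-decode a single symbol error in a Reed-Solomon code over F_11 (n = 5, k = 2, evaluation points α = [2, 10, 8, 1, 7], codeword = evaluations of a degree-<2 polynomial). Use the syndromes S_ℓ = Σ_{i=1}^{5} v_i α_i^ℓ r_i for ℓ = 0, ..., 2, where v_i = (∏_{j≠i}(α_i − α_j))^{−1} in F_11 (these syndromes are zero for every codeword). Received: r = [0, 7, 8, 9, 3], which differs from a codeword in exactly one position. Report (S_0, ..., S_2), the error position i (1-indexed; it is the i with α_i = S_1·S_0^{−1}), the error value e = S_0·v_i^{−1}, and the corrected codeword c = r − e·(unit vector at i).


S = (9, 9, 9), error at position 4, error magnitude e = 3, c = [0, 7, 8, 6, 3].

Step 1: column multipliers v_i = (∏_{j≠i}(α_i − α_j))^{−1} mod 11.
  i = 1 (α = 2): (2−10)(2−8)(2−1)(2−7) = (−8)·(−6)·1·(−5) = −240 ≡ 2, so v_1 = 2^{−1} = 6 (mod 11).
  i = 2 (α = 10): (10−2)(10−8)(10−1)(10−7) = 8·2·9·3 = 432 ≡ 3, so v_2 = 3^{−1} = 4 (mod 11).
  i = 3 (α = 8): (8−2)(8−10)(8−1)(8−7) = 6·(−2)·7·1 = −84 ≡ 4, so v_3 = 4^{−1} = 3 (mod 11).
  i = 4 (α = 1): (1−2)(1−10)(1−8)(1−7) = (−1)·(−9)·(−7)·(−6) = 378 ≡ 4, so v_4 = 4^{−1} = 3 (mod 11).
  i = 5 (α = 7): (7−2)(7−10)(7−8)(7−1) = 5·(−3)·(−1)·6 = 90 ≡ 2, so v_5 = 2^{−1} = 6 (mod 11).
  v = [6, 4, 3, 3, 6].
Step 2: syndromes of r = [0, 7, 8, 9, 3] (all sums mod 11).
  S_0 = Σ v_i r_i = 6·0 + 4·7 + 3·8 + 3·9 + 6·3 = 97 ≡ 9.
  S_1 = Σ v_i α_i r_i = 6·2·0 + 4·10·7 + 3·8·8 + 3·1·9 + 6·7·3 = 625 ≡ 9.
  α_i^2 mod 11 = [4, 1, 9, 1, 5].
  S_2 = Σ v_i α_i^2 r_i = 6·4·0 + 4·1·7 + 3·9·8 + 3·1·9 + 6·5·3 = 361 ≡ 9.
  S = (9, 9, 9) ≠ 0, so r is not a codeword (an error is present).
Step 3: locate the error. For a single error e at position i, S_ℓ = v_i·e·α_i^ℓ, so α_err = S_1/S_0.
  S_0^{−1} = 9^{−1} = 5 (mod 11), so α_err = 9·5 = 45 ≡ 1 = α_4. Error position i = 4.
  Consistency check: S_2/S_1 = 9·5 = 45 ≡ 1 = α_err ✓ (single-error assumption holds).
Step 4: error magnitude e = S_0/v_4 = S_0·∏_{j≠4}(α_4 − α_j) = 9·4 = 36 ≡ 3 (mod 11).
Step 5: correct position 4: c_4 = r_4 − e = 9 − 3 ≡ 6 (mod 11). Hence c = [0, 7, 8, 6, 3].
  Check: interpolating c through the α_i gives m(x) = 1 + 5·x (degree < 2) with m(α_i) = c_i for every i, so c is indeed a codeword.


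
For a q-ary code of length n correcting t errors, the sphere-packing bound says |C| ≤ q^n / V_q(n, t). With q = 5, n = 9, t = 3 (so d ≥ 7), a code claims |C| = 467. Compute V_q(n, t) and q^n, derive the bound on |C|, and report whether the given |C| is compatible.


V_q(n, t) = 5989, q^n = 1953125, Hamming bound = 326, |C| = 467 > bound (violated).

Step 1: Compute V_q(n, t) = Σ_{j=0}^3 C(n, j) (q−1)^j.
  j = 0: C(9,0)·(4)^0 = 1·1 = 1.
  j = 1: C(9,1)·(4)^1 = 9·4 = 36.
  j = 2: C(9,2)·(4)^2 = 36·16 = 576.
  j = 3: C(9,3)·(4)^3 = 84·64 = 5376.
  V_q(n, t) = 1 + 36 + 576 + 5376 = 5989.
Step 2: q^n = 5^9 = 1953125.
Step 3: Hamming bound ⌊q^n / V_q(n,t)⌋ = ⌊1953125/5989⌋ = 326.
Step 4: Compare |C| = 467 to 326: violated.
The claimed |C| lies above the Hamming bound, so no 5-ary code of length 9 with d ≥ 7 can have 467 codewords.


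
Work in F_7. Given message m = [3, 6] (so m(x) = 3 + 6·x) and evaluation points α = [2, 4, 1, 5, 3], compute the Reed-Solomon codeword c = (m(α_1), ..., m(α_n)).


c = [1, 6, 2, 5, 0]

Message polynomial: m(x) = 3 + 6·x (mod 7).
For each evaluation point α_i, compute m(α_i) mod 7:
  α_1 = 2: Horner steps 6 → 1, so m(2) = 1.
  α_2 = 4: Horner steps 6 → 6, so m(4) = 6.
  α_3 = 1: Horner steps 6 → 2, so m(1) = 2.
  α_4 = 5: Horner steps 6 → 5, so m(5) = 5.
  α_5 = 3: Horner steps 6 → 0, so m(3) = 0.
Codeword c = [1, 6, 2, 5, 0] ∈ F_7^5.


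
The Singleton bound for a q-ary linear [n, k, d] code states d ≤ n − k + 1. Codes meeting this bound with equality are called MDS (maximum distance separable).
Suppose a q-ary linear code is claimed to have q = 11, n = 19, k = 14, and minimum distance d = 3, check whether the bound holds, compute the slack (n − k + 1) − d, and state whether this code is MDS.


Singleton RHS = n − k + 1 = 6, slack = 3, bound satisfied, not MDS.

Singleton bound: d ≤ n − k + 1.
Here n = 19, k = 14, so n − k + 1 = 6.
Given d = 3, check d ≤ 6: YES.
Slack = (n − k + 1) − d = 3.
The code is NOT MDS (slack = 3 > 0).
Description: the claimed parameters are [19, 14, 3]_11; such a code would be non-MDS.


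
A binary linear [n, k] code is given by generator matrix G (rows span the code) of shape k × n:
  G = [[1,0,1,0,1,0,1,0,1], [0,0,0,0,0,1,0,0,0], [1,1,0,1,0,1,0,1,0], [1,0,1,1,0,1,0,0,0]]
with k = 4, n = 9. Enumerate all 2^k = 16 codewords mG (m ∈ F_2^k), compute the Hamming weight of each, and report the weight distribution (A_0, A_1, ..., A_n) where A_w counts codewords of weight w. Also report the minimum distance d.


Weight distribution: A_0 = 1, A_1 = 1, A_3 = 2, A_4 = 4, A_5 = 3, A_6 = 2, A_7 = 2, A_8 = 1. Minimum distance d = 1.

Enumerate all 2^4 = 16 messages m ∈ F_2^4.
For each, compute codeword c = mG in F_2^9, then tally its weight.
  m = 0000 → c = 000000000, weight = 0.
  m = 1000 → c = 101010101, weight = 5.
  m = 0100 → c = 000001000, weight = 1.
  m = 1100 → c = 101011101, weight = 6.
  m = 0010 → c = 110101010, weight = 5.
  m = 1010 → c = 011111111, weight = 8.
  m = 0110 → c = 110100010, weight = 4.
  m = 1110 → c = 011110111, weight = 7.
  m = 0001 → c = 101101000, weight = 4.
  m = 1001 → c = 000111101, weight = 5.
  m = 0101 → c = 101100000, weight = 3.
  m = 1101 → c = 000110101, weight = 4.
  m = 0011 → c = 011000010, weight = 3.
  m = 1011 → c = 110010111, weight = 6.
  m = 0111 → c = 011001010, weight = 4.
  m = 1111 → c = 110011111, weight = 7.
Tally weights:
  weight 0: 1 codewords.
  weight 1: 1 codewords.
  weight 3: 2 codewords.
  weight 4: 4 codewords.
  weight 5: 3 codewords.
  weight 6: 2 codewords.
  weight 7: 2 codewords.
  weight 8: 1 codewords.
Minimum distance d = smallest w > 0 with A_w > 0 = 1.
Sanity: Σ A_w = 16 = 2^4 = 16 ✓.


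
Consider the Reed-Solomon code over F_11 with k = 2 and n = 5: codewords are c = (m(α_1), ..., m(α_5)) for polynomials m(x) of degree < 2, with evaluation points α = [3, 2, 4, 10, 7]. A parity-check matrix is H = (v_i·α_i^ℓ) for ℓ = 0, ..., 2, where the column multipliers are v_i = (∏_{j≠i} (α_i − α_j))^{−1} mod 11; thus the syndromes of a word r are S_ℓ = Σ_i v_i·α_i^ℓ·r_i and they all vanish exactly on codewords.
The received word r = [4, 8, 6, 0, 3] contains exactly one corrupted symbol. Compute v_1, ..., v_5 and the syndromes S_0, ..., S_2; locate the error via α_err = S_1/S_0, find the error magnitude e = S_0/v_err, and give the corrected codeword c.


S = (6, 7, 10), error at position 1, error magnitude e = 8, c = [7, 8, 6, 0, 3].

Step 1: column multipliers v_i = (∏_{j≠i}(α_i − α_j))^{−1} mod 11.
  i = 1 (α = 3): (3−2)(3−4)(3−10)(3−7) = 1·(−1)·(−7)·(−4) = −28 ≡ 5, so v_1 = 5^{−1} = 9 (mod 11).
  i = 2 (α = 2): (2−3)(2−4)(2−10)(2−7) = (−1)·(−2)·(−8)·(−5) = 80 ≡ 3, so v_2 = 3^{−1} = 4 (mod 11).
  i = 3 (α = 4): (4−3)(4−2)(4−10)(4−7) = 1·2·(−6)·(−3) = 36 ≡ 3, so v_3 = 3^{−1} = 4 (mod 11).
  i = 4 (α = 10): (10−3)(10−2)(10−4)(10−7) = 7·8·6·3 = 1008 ≡ 7, so v_4 = 7^{−1} = 8 (mod 11).
  i = 5 (α = 7): (7−3)(7−2)(7−4)(7−10) = 4·5·3·(−3) = −180 ≡ 7, so v_5 = 7^{−1} = 8 (mod 11).
  v = [9, 4, 4, 8, 8].
Step 2: syndromes of r = [4, 8, 6, 0, 3] (all sums mod 11).
  S_0 = Σ v_i r_i = 9·4 + 4·8 + 4·6 + 8·0 + 8·3 = 116 ≡ 6.
  S_1 = Σ v_i α_i r_i = 9·3·4 + 4·2·8 + 4·4·6 + 8·10·0 + 8·7·3 = 436 ≡ 7.
  α_i^2 mod 11 = [9, 4, 5, 1, 5].
  S_2 = Σ v_i α_i^2 r_i = 9·9·4 + 4·4·8 + 4·5·6 + 8·1·0 + 8·5·3 = 692 ≡ 10.
  S = (6, 7, 10) ≠ 0, so r is not a codeword (an error is present).
Step 3: locate the error. For a single error e at position i, S_ℓ = v_i·e·α_i^ℓ, so α_err = S_1/S_0.
  S_0^{−1} = 6^{−1} = 2 (mod 11), so α_err = 7·2 = 14 ≡ 3 = α_1. Error position i = 1.
  Consistency check: S_2/S_1 = 10·8 = 80 ≡ 3 = α_err ✓ (single-error assumption holds).
Step 4: error magnitude e = S_0/v_1 = S_0·∏_{j≠1}(α_1 − α_j) = 6·5 = 30 ≡ 8 (mod 11).
Step 5: correct position 1: c_1 = r_1 − e = 4 − 8 ≡ 7 (mod 11). Hence c = [7, 8, 6, 0, 3].
  Check: interpolating c through the α_i gives m(x) = 10 + 10·x (degree < 2) with m(α_i) = c_i for every i, so c is indeed a codeword.


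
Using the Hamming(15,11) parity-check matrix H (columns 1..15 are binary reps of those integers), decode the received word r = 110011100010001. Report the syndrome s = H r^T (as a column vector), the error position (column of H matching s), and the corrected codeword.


s = (0, 0, 1, 1)^T, error position = 3, corrected codeword c = 111011100010001

Compute s = H r^T mod 2 one row at a time:
  s_1 = 0 + 0 + 0 + 1 + 0 + 0 + 0 + 1 = 2 ≡ 0 (mod 2).
  s_2 = 0 + 1 + 1 + 1 + 0 + 0 + 0 + 1 = 4 ≡ 0 (mod 2).
  s_3 = 1 + 0 + 1 + 1 + 0 + 1 + 0 + 1 = 5 ≡ 1 (mod 2).
  s_4 = 1 + 0 + 1 + 1 + 0 + 1 + 0 + 1 = 5 ≡ 1 (mod 2).
s = (0, 0, 1, 1)^T — this equals column 3 of H (binary 0011), so error is at position 3.
Correct: flip bit 3 of r = 110011100010001 to get c = 111011100010001.


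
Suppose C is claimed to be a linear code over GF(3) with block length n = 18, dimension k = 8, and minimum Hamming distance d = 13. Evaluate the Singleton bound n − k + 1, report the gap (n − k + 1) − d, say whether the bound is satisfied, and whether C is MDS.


Singleton RHS = n − k + 1 = 11, slack = -2, bound violated (no such code; not MDS).

Singleton bound: d ≤ n − k + 1.
Here n = 18, k = 8, so n − k + 1 = 11.
Given d = 13, check d ≤ 11: NO.
Slack = (n − k + 1) − d = -2.
The slack is negative: d = 13 exceeds n − k + 1 = 11 by 2, so the Singleton bound is violated and no linear [18, 8, 13]_3 code can exist. In particular it is not MDS (MDS requires d = n − k + 1 exactly).
Description: the claimed parameters are [18, 8, 13]_3; such a code would be impossible (violates the Singleton bound).


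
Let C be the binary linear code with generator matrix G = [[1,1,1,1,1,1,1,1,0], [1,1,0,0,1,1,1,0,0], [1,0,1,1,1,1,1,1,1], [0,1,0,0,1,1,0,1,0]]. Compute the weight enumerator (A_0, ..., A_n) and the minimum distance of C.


Weight distribution: A_0 = 1, A_2 = 1, A_3 = 2, A_4 = 3, A_5 = 6, A_6 = 1, A_8 = 2. Minimum distance d = 2.

Enumerate all 2^4 = 16 messages m ∈ F_2^4.
For each, compute codeword c = mG in F_2^9, then tally its weight.
  m = 0000 → c = 000000000, weight = 0.
  m = 1000 → c = 111111110, weight = 8.
  m = 0100 → c = 110011100, weight = 5.
  m = 1100 → c = 001100010, weight = 3.
  m = 0010 → c = 101111111, weight = 8.
  m = 1010 → c = 010000001, weight = 2.
  m = 0110 → c = 011100011, weight = 5.
  m = 1110 → c = 100011101, weight = 5.
  m = 0001 → c = 010011010, weight = 4.
  m = 1001 → c = 101100100, weight = 4.
  m = 0101 → c = 100000110, weight = 3.
  m = 1101 → c = 011111000, weight = 5.
  m = 0011 → c = 111100101, weight = 6.
  m = 1011 → c = 000011011, weight = 4.
  m = 0111 → c = 001111001, weight = 5.
  m = 1111 → c = 110000111, weight = 5.
Tally weights:
  weight 0: 1 codewords.
  weight 2: 1 codewords.
  weight 3: 2 codewords.
  weight 4: 3 codewords.
  weight 5: 6 codewords.
  weight 6: 1 codewords.
  weight 8: 2 codewords.
Minimum distance d = smallest w > 0 with A_w > 0 = 2.
Sanity: Σ A_w = 16 = 2^4 = 16 ✓.


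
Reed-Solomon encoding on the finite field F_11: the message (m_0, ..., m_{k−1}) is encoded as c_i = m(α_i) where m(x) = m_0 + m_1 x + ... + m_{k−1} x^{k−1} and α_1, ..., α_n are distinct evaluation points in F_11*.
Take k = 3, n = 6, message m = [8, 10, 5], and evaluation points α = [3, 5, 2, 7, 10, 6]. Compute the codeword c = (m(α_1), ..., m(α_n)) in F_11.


c = [6, 7, 4, 4, 3, 6]

Message polynomial: m(x) = 8 + 10·x + 5·x^2 (mod 11).
For each evaluation point α_i, compute m(α_i) mod 11:
  α_1 = 3: Horner steps 5 → 3 → 6, so m(3) = 6.
  α_2 = 5: Horner steps 5 → 2 → 7, so m(5) = 7.
  α_3 = 2: Horner steps 5 → 9 → 4, so m(2) = 4.
  α_4 = 7: Horner steps 5 → 1 → 4, so m(7) = 4.
  α_5 = 10: Horner steps 5 → 5 → 3, so m(10) = 3.
  α_6 = 6: Horner steps 5 → 7 → 6, so m(6) = 6.
Codeword c = [6, 7, 4, 4, 3, 6] ∈ F_11^6.


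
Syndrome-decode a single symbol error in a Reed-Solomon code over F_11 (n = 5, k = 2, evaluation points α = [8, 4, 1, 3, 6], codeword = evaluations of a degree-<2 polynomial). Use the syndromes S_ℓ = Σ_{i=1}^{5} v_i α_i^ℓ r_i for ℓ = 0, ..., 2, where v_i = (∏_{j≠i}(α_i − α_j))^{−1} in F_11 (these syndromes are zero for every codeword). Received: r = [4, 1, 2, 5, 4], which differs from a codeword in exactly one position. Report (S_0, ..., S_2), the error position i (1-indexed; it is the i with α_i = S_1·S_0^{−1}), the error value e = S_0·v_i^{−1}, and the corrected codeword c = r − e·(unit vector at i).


S = (6, 4, 10), error at position 1, error magnitude e = 8, c = [7, 1, 2, 5, 4].

Step 1: column multipliers v_i = (∏_{j≠i}(α_i − α_j))^{−1} mod 11.
  i = 1 (α = 8): (8−4)(8−1)(8−3)(8−6) = 4·7·5·2 = 280 ≡ 5, so v_1 = 5^{−1} = 9 (mod 11).
  i = 2 (α = 4): (4−8)(4−1)(4−3)(4−6) = (−4)·3·1·(−2) = 24 ≡ 2, so v_2 = 2^{−1} = 6 (mod 11).
  i = 3 (α = 1): (1−8)(1−4)(1−3)(1−6) = (−7)·(−3)·(−2)·(−5) = 210 ≡ 1, so v_3 = 1^{−1} = 1 (mod 11).
  i = 4 (α = 3): (3−8)(3−4)(3−1)(3−6) = (−5)·(−1)·2·(−3) = −30 ≡ 3, so v_4 = 3^{−1} = 4 (mod 11).
  i = 5 (α = 6): (6−8)(6−4)(6−1)(6−3) = (−2)·2·5·3 = −60 ≡ 6, so v_5 = 6^{−1} = 2 (mod 11).
  v = [9, 6, 1, 4, 2].
Step 2: syndromes of r = [4, 1, 2, 5, 4] (all sums mod 11).
  S_0 = Σ v_i r_i = 9·4 + 6·1 + 1·2 + 4·5 + 2·4 = 72 ≡ 6.
  S_1 = Σ v_i α_i r_i = 9·8·4 + 6·4·1 + 1·1·2 + 4·3·5 + 2·6·4 = 422 ≡ 4.
  α_i^2 mod 11 = [9, 5, 1, 9, 3].
  S_2 = Σ v_i α_i^2 r_i = 9·9·4 + 6·5·1 + 1·1·2 + 4·9·5 + 2·3·4 = 560 ≡ 10.
  S = (6, 4, 10) ≠ 0, so r is not a codeword (an error is present).
Step 3: locate the error. For a single error e at position i, S_ℓ = v_i·e·α_i^ℓ, so α_err = S_1/S_0.
  S_0^{−1} = 6^{−1} = 2 (mod 11), so α_err = 4·2 = 8 ≡ 8 = α_1. Error position i = 1.
  Consistency check: S_2/S_1 = 10·3 = 30 ≡ 8 = α_err ✓ (single-error assumption holds).
Step 4: error magnitude e = S_0/v_1 = S_0·∏_{j≠1}(α_1 − α_j) = 6·5 = 30 ≡ 8 (mod 11).
Step 5: correct position 1: c_1 = r_1 − e = 4 − 8 ≡ 7 (mod 11). Hence c = [7, 1, 2, 5, 4].
  Check: interpolating c through the α_i gives m(x) = 6 + 7·x (degree < 2) with m(α_i) = c_i for every i, so c is indeed a codeword.


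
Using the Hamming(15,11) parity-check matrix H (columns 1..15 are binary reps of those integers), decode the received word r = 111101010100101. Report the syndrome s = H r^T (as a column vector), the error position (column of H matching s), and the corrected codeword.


s = (0, 0, 1, 0)^T, error position = 2, corrected codeword c = 101101010100101

Compute s = H r^T mod 2 one row at a time:
  s_1 = 1 + 0 + 1 + 0 + 0 + 1 + 0 + 1 = 4 ≡ 0 (mod 2).
  s_2 = 1 + 0 + 1 + 0 + 0 + 1 + 0 + 1 = 4 ≡ 0 (mod 2).
  s_3 = 1 + 1 + 1 + 0 + 1 + 0 + 0 + 1 = 5 ≡ 1 (mod 2).
  s_4 = 1 + 1 + 0 + 0 + 0 + 0 + 1 + 1 = 4 ≡ 0 (mod 2).
s = (0, 0, 1, 0)^T — this equals column 2 of H (binary 0010), so error is at position 2.
Correct: flip bit 2 of r = 111101010100101 to get c = 101101010100101.


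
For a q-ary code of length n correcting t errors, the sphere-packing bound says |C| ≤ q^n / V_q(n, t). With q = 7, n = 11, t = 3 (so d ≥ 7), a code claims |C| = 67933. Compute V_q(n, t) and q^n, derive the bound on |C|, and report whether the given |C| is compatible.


V_q(n, t) = 37687, q^n = 1977326743, Hamming bound = 52467, |C| = 67933 > bound (violated).

Step 1: Compute V_q(n, t) = Σ_{j=0}^3 C(n, j) (q−1)^j.
  j = 0: C(11,0)·(6)^0 = 1·1 = 1.
  j = 1: C(11,1)·(6)^1 = 11·6 = 66.
  j = 2: C(11,2)·(6)^2 = 55·36 = 1980.
  j = 3: C(11,3)·(6)^3 = 165·216 = 35640.
  V_q(n, t) = 1 + 66 + 1980 + 35640 = 37687.
Step 2: q^n = 7^11 = 1977326743.
Step 3: Hamming bound ⌊q^n / V_q(n,t)⌋ = ⌊1977326743/37687⌋ = 52467.
Step 4: Compare |C| = 67933 to 52467: violated.
The claimed |C| lies above the Hamming bound, so no 7-ary code of length 11 with d ≥ 7 can have 67933 codewords.


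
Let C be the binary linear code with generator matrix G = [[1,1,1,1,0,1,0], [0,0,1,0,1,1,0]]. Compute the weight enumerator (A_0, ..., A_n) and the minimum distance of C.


Weight distribution: A_0 = 1, A_3 = 1, A_4 = 1, A_5 = 1. Minimum distance d = 3.

Enumerate all 2^2 = 4 messages m ∈ F_2^2.
For each, compute codeword c = mG in F_2^7, then tally its weight.
  m = 00 → c = 0000000, weight = 0.
  m = 10 → c = 1111010, weight = 5.
  m = 01 → c = 0010110, weight = 3.
  m = 11 → c = 1101100, weight = 4.
Tally weights:
  weight 0: 1 codewords.
  weight 3: 1 codewords.
  weight 4: 1 codewords.
  weight 5: 1 codewords.
Minimum distance d = smallest w > 0 with A_w > 0 = 3.
Sanity: Σ A_w = 4 = 2^2 = 4 ✓.


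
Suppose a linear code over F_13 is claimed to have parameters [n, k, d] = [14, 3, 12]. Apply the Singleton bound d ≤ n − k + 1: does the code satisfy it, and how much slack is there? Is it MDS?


Singleton RHS = n − k + 1 = 12, slack = 0, bound satisfied, MDS.

Singleton bound: d ≤ n − k + 1.
Here n = 14, k = 3, so n − k + 1 = 12.
Given d = 12, check d ≤ 12: YES.
Slack = (n − k + 1) − d = 0.
The code is MDS (slack = 0).
Description: the claimed parameters are [14, 3, 12]_13; such a code would be MDS (meets Singleton bound).


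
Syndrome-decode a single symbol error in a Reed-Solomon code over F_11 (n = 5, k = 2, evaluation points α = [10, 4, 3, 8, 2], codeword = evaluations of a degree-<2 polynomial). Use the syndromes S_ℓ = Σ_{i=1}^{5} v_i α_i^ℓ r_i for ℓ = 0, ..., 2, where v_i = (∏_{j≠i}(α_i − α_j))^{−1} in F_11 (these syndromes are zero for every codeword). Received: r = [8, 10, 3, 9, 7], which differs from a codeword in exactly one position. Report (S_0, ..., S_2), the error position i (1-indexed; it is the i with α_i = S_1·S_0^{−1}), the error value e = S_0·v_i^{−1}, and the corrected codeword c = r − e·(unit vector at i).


S = (2, 5, 7), error at position 4, error magnitude e = 4, c = [8, 10, 3, 5, 7].

Step 1: column multipliers v_i = (∏_{j≠i}(α_i − α_j))^{−1} mod 11.
  i = 1 (α = 10): (10−4)(10−3)(10−8)(10−2) = 6·7·2·8 = 672 ≡ 1, so v_1 = 1^{−1} = 1 (mod 11).
  i = 2 (α = 4): (4−10)(4−3)(4−8)(4−2) = (−6)·1·(−4)·2 = 48 ≡ 4, so v_2 = 4^{−1} = 3 (mod 11).
  i = 3 (α = 3): (3−10)(3−4)(3−8)(3−2) = (−7)·(−1)·(−5)·1 = −35 ≡ 9, so v_3 = 9^{−1} = 5 (mod 11).
  i = 4 (α = 8): (8−10)(8−4)(8−3)(8−2) = (−2)·4·5·6 = −240 ≡ 2, so v_4 = 2^{−1} = 6 (mod 11).
  i = 5 (α = 2): (2−10)(2−4)(2−3)(2−8) = (−8)·(−2)·(−1)·(−6) = 96 ≡ 8, so v_5 = 8^{−1} = 7 (mod 11).
  v = [1, 3, 5, 6, 7].
Step 2: syndromes of r = [8, 10, 3, 9, 7] (all sums mod 11).
  S_0 = Σ v_i r_i = 1·8 + 3·10 + 5·3 + 6·9 + 7·7 = 156 ≡ 2.
  S_1 = Σ v_i α_i r_i = 1·10·8 + 3·4·10 + 5·3·3 + 6·8·9 + 7·2·7 = 775 ≡ 5.
  α_i^2 mod 11 = [1, 5, 9, 9, 4].
  S_2 = Σ v_i α_i^2 r_i = 1·1·8 + 3·5·10 + 5·9·3 + 6·9·9 + 7·4·7 = 975 ≡ 7.
  S = (2, 5, 7) ≠ 0, so r is not a codeword (an error is present).
Step 3: locate the error. For a single error e at position i, S_ℓ = v_i·e·α_i^ℓ, so α_err = S_1/S_0.
  S_0^{−1} = 2^{−1} = 6 (mod 11), so α_err = 5·6 = 30 ≡ 8 = α_4. Error position i = 4.
  Consistency check: S_2/S_1 = 7·9 = 63 ≡ 8 = α_err ✓ (single-error assumption holds).
Step 4: error magnitude e = S_0/v_4 = S_0·∏_{j≠4}(α_4 − α_j) = 2·2 = 4 ≡ 4 (mod 11).
Step 5: correct position 4: c_4 = r_4 − e = 9 − 4 ≡ 5 (mod 11). Hence c = [8, 10, 3, 5, 7].
  Check: interpolating c through the α_i gives m(x) = 4 + 7·x (degree < 2) with m(α_i) = c_i for every i, so c is indeed a codeword.


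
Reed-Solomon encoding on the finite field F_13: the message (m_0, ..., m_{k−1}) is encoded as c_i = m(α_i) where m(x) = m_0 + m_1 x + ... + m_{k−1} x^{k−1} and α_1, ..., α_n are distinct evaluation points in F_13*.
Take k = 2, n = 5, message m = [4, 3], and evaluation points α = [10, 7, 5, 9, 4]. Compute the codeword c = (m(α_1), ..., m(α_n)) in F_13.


c = [8, 12, 6, 5, 3]

Message polynomial: m(x) = 4 + 3·x (mod 13).
For each evaluation point α_i, compute m(α_i) mod 13:
  α_1 = 10: Horner steps 3 → 8, so m(10) = 8.
  α_2 = 7: Horner steps 3 → 12, so m(7) = 12.
  α_3 = 5: Horner steps 3 → 6, so m(5) = 6.
  α_4 = 9: Horner steps 3 → 5, so m(9) = 5.
  α_5 = 4: Horner steps 3 → 3, so m(4) = 3.
Codeword c = [8, 12, 6, 5, 3] ∈ F_13^5.


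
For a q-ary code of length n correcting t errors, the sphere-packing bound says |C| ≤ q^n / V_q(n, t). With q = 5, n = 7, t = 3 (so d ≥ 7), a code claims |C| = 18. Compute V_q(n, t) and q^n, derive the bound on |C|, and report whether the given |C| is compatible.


V_q(n, t) = 2605, q^n = 78125, Hamming bound = 29, |C| = 18 ≤ bound (satisfied).

Step 1: Compute V_q(n, t) = Σ_{j=0}^3 C(n, j) (q−1)^j.
  j = 0: C(7,0)·(4)^0 = 1·1 = 1.
  j = 1: C(7,1)·(4)^1 = 7·4 = 28.
  j = 2: C(7,2)·(4)^2 = 21·16 = 336.
  j = 3: C(7,3)·(4)^3 = 35·64 = 2240.
  V_q(n, t) = 1 + 28 + 336 + 2240 = 2605.
Step 2: q^n = 5^7 = 78125.
Step 3: Hamming bound ⌊q^n / V_q(n,t)⌋ = ⌊78125/2605⌋ = 29.
Step 4: Compare |C| = 18 to 29: satisfied.
The claimed |C| lies below the Hamming bound.


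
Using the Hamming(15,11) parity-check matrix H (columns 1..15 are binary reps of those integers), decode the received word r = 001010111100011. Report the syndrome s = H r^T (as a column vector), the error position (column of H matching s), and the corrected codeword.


s = (1, 0, 1, 1)^T, error position = 11, corrected codeword c = 001010111110011

Compute s = H r^T mod 2 one row at a time:
  s_1 = 1 + 1 + 1 + 0 + 0 + 0 + 1 + 1 = 5 ≡ 1 (mod 2).
  s_2 = 0 + 1 + 0 + 1 + 0 + 0 + 1 + 1 = 4 ≡ 0 (mod 2).
  s_3 = 0 + 1 + 0 + 1 + 1 + 0 + 1 + 1 = 5 ≡ 1 (mod 2).
  s_4 = 0 + 1 + 1 + 1 + 1 + 0 + 0 + 1 = 5 ≡ 1 (mod 2).
s = (1, 0, 1, 1)^T — this equals column 11 of H (binary 1011), so error is at position 11.
Correct: flip bit 11 of r = 001010111100011 to get c = 001010111110011.


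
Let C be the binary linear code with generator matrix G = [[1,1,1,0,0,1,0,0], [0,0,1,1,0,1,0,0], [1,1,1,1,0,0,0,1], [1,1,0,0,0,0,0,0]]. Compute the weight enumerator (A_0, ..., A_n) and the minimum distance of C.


Weight distribution: A_0 = 1, A_1 = 1, A_2 = 4, A_3 = 4, A_4 = 3, A_5 = 3. Minimum distance d = 1.

Enumerate all 2^4 = 16 messages m ∈ F_2^4.
For each, compute codeword c = mG in F_2^8, then tally its weight.
  m = 0000 → c = 00000000, weight = 0.
  m = 1000 → c = 11100100, weight = 4.
  m = 0100 → c = 00110100, weight = 3.
  m = 1100 → c = 11010000, weight = 3.
  m = 0010 → c = 11110001, weight = 5.
  m = 1010 → c = 00010101, weight = 3.
  m = 0110 → c = 11000101, weight = 4.
  m = 1110 → c = 00100001, weight = 2.
  m = 0001 → c = 11000000, weight = 2.
  m = 1001 → c = 00100100, weight = 2.
  m = 0101 → c = 11110100, weight = 5.
  m = 1101 → c = 00010000, weight = 1.
  m = 0011 → c = 00110001, weight = 3.
  m = 1011 → c = 11010101, weight = 5.
  m = 0111 → c = 00000101, weight = 2.
  m = 1111 → c = 11100001, weight = 4.
Tally weights:
  weight 0: 1 codewords.
  weight 1: 1 codewords.
  weight 2: 4 codewords.
  weight 3: 4 codewords.
  weight 4: 3 codewords.
  weight 5: 3 codewords.
Minimum distance d = smallest w > 0 with A_w > 0 = 1.
Sanity: Σ A_w = 16 = 2^4 = 16 ✓.


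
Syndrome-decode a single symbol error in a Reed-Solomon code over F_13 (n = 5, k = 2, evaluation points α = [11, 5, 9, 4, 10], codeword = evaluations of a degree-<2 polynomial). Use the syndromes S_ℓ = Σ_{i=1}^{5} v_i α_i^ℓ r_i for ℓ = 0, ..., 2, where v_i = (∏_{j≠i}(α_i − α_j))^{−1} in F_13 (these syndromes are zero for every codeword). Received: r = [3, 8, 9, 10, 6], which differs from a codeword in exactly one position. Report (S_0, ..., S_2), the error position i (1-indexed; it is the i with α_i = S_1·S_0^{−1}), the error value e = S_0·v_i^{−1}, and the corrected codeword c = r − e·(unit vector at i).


S = (6, 11, 5), error at position 4, error magnitude e = 12, c = [3, 8, 9, 11, 6].

Step 1: column multipliers v_i = (∏_{j≠i}(α_i − α_j))^{−1} mod 13.
  i = 1 (α = 11): (11−5)(11−9)(11−4)(11−10) = 6·2·7·1 = 84 ≡ 6, so v_1 = 6^{−1} = 11 (mod 13).
  i = 2 (α = 5): (5−11)(5−9)(5−4)(5−10) = (−6)·(−4)·1·(−5) = −120 ≡ 10, so v_2 = 10^{−1} = 4 (mod 13).
  i = 3 (α = 9): (9−11)(9−5)(9−4)(9−10) = (−2)·4·5·(−1) = 40 ≡ 1, so v_3 = 1^{−1} = 1 (mod 13).
  i = 4 (α = 4): (4−11)(4−5)(4−9)(4−10) = (−7)·(−1)·(−5)·(−6) = 210 ≡ 2, so v_4 = 2^{−1} = 7 (mod 13).
  i = 5 (α = 10): (10−11)(10−5)(10−9)(10−4) = (−1)·5·1·6 = −30 ≡ 9, so v_5 = 9^{−1} = 3 (mod 13).
  v = [11, 4, 1, 7, 3].
Step 2: syndromes of r = [3, 8, 9, 10, 6] (all sums mod 13).
  S_0 = Σ v_i r_i = 11·3 + 4·8 + 1·9 + 7·10 + 3·6 = 162 ≡ 6.
  S_1 = Σ v_i α_i r_i = 11·11·3 + 4·5·8 + 1·9·9 + 7·4·10 + 3·10·6 = 1064 ≡ 11.
  α_i^2 mod 13 = [4, 12, 3, 3, 9].
  S_2 = Σ v_i α_i^2 r_i = 11·4·3 + 4·12·8 + 1·3·9 + 7·3·10 + 3·9·6 = 915 ≡ 5.
  S = (6, 11, 5) ≠ 0, so r is not a codeword (an error is present).
Step 3: locate the error. For a single error e at position i, S_ℓ = v_i·e·α_i^ℓ, so α_err = S_1/S_0.
  S_0^{−1} = 6^{−1} = 11 (mod 13), so α_err = 11·11 = 121 ≡ 4 = α_4. Error position i = 4.
  Consistency check: S_2/S_1 = 5·6 = 30 ≡ 4 = α_err ✓ (single-error assumption holds).
Step 4: error magnitude e = S_0/v_4 = S_0·∏_{j≠4}(α_4 − α_j) = 6·2 = 12 ≡ 12 (mod 13).
Step 5: correct position 4: c_4 = r_4 − e = 10 − 12 ≡ 11 (mod 13). Hence c = [3, 8, 9, 11, 6].
  Check: interpolating c through the α_i gives m(x) = 10 + 10·x (degree < 2) with m(α_i) = c_i for every i, so c is indeed a codeword.


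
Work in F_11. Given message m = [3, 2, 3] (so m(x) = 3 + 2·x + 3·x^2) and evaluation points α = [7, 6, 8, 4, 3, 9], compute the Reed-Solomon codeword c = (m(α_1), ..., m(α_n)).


c = [10, 2, 2, 4, 3, 0]

Message polynomial: m(x) = 3 + 2·x + 3·x^2 (mod 11).
For each evaluation point α_i, compute m(α_i) mod 11:
  α_1 = 7: Horner steps 3 → 1 → 10, so m(7) = 10.
  α_2 = 6: Horner steps 3 → 9 → 2, so m(6) = 2.
  α_3 = 8: Horner steps 3 → 4 → 2, so m(8) = 2.
  α_4 = 4: Horner steps 3 → 3 → 4, so m(4) = 4.
  α_5 = 3: Horner steps 3 → 0 → 3, so m(3) = 3.
  α_6 = 9: Horner steps 3 → 7 → 0, so m(9) = 0.
Codeword c = [10, 2, 2, 4, 3, 0] ∈ F_11^6.


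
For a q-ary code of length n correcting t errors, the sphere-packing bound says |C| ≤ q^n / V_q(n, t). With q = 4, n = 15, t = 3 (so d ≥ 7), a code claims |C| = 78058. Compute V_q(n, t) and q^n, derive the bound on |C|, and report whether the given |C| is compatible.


V_q(n, t) = 13276, q^n = 1073741824, Hamming bound = 80878, |C| = 78058 ≤ bound (satisfied).

Step 1: Compute V_q(n, t) = Σ_{j=0}^3 C(n, j) (q−1)^j.
  j = 0: C(15,0)·(3)^0 = 1·1 = 1.
  j = 1: C(15,1)·(3)^1 = 15·3 = 45.
  j = 2: C(15,2)·(3)^2 = 105·9 = 945.
  j = 3: C(15,3)·(3)^3 = 455·27 = 12285.
  V_q(n, t) = 1 + 45 + 945 + 12285 = 13276.
Step 2: q^n = 4^15 = 1073741824.
Step 3: Hamming bound ⌊q^n / V_q(n,t)⌋ = ⌊1073741824/13276⌋ = 80878.
Step 4: Compare |C| = 78058 to 80878: satisfied.
The claimed |C| lies below the Hamming bound.


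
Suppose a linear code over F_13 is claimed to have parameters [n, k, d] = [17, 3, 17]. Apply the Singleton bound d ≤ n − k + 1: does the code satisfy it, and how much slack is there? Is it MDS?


Singleton RHS = n − k + 1 = 15, slack = -2, bound violated (no such code; not MDS).

Singleton bound: d ≤ n − k + 1.
Here n = 17, k = 3, so n − k + 1 = 15.
Given d = 17, check d ≤ 15: NO.
Slack = (n − k + 1) − d = -2.
The slack is negative: d = 17 exceeds n − k + 1 = 15 by 2, so the Singleton bound is violated and no linear [17, 3, 17]_13 code can exist. In particular it is not MDS (MDS requires d = n − k + 1 exactly).
Description: the claimed parameters are [17, 3, 17]_13; such a code would be impossible (violates the Singleton bound).


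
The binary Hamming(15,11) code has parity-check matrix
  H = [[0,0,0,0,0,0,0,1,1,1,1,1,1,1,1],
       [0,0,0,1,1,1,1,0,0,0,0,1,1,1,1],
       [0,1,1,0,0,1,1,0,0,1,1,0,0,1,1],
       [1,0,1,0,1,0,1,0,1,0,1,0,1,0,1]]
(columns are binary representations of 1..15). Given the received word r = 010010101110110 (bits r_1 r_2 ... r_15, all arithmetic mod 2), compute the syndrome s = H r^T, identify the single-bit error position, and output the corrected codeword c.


s = (1, 0, 1, 1)^T, error position = 11, corrected codeword c = 010010101100110

Compute s = H r^T mod 2 one row at a time:
  s_1 = 0 + 1 + 1 + 1 + 0 + 1 + 1 + 0 = 5 ≡ 1 (mod 2).
  s_2 = 0 + 1 + 0 + 1 + 0 + 1 + 1 + 0 = 4 ≡ 0 (mod 2).
  s_3 = 1 + 0 + 0 + 1 + 1 + 1 + 1 + 0 = 5 ≡ 1 (mod 2).
  s_4 = 0 + 0 + 1 + 1 + 1 + 1 + 1 + 0 = 5 ≡ 1 (mod 2).
s = (1, 0, 1, 1)^T — this equals column 11 of H (binary 1011), so error is at position 11.
Correct: flip bit 11 of r = 010010101110110 to get c = 010010101100110.


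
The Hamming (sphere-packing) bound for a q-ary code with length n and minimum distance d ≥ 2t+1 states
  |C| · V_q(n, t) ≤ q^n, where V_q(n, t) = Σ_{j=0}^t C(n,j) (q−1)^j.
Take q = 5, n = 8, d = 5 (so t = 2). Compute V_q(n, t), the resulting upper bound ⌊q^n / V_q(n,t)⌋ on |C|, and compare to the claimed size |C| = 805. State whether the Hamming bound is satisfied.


V_q(n, t) = 481, q^n = 390625, Hamming bound = 812, |C| = 805 ≤ bound (satisfied).

Step 1: Compute V_q(n, t) = Σ_{j=0}^2 C(n, j) (q−1)^j.
  j = 0: C(8,0)·(4)^0 = 1·1 = 1.
  j = 1: C(8,1)·(4)^1 = 8·4 = 32.
  j = 2: C(8,2)·(4)^2 = 28·16 = 448.
  V_q(n, t) = 1 + 32 + 448 = 481.
Step 2: q^n = 5^8 = 390625.
Step 3: Hamming bound ⌊q^n / V_q(n,t)⌋ = ⌊390625/481⌋ = 812.
Step 4: Compare |C| = 805 to 812: satisfied.
The claimed |C| lies below the Hamming bound.


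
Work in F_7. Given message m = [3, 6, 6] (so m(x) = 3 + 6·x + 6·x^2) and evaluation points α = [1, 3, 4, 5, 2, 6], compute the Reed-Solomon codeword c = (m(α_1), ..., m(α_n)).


c = [1, 5, 4, 1, 4, 3]

Message polynomial: m(x) = 3 + 6·x + 6·x^2 (mod 7).
For each evaluation point α_i, compute m(α_i) mod 7:
  α_1 = 1: Horner steps 6 → 5 → 1, so m(1) = 1.
  α_2 = 3: Horner steps 6 → 3 → 5, so m(3) = 5.
  α_3 = 4: Horner steps 6 → 2 → 4, so m(4) = 4.
  α_4 = 5: Horner steps 6 → 1 → 1, so m(5) = 1.
  α_5 = 2: Horner steps 6 → 4 → 4, so m(2) = 4.
  α_6 = 6: Horner steps 6 → 0 → 3, so m(6) = 3.
Codeword c = [1, 5, 4, 1, 4, 3] ∈ F_7^6.


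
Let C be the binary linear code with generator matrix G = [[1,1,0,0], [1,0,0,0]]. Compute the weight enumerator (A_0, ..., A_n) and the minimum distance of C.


Weight distribution: A_0 = 1, A_1 = 2, A_2 = 1. Minimum distance d = 1.

Enumerate all 2^2 = 4 messages m ∈ F_2^2.
For each, compute codeword c = mG in F_2^4, then tally its weight.
  m = 00 → c = 0000, weight = 0.
  m = 10 → c = 1100, weight = 2.
  m = 01 → c = 1000, weight = 1.
  m = 11 → c = 0100, weight = 1.
Tally weights:
  weight 0: 1 codewords.
  weight 1: 2 codewords.
  weight 2: 1 codewords.
Minimum distance d = smallest w > 0 with A_w > 0 = 1.
Sanity: Σ A_w = 4 = 2^2 = 4 ✓.


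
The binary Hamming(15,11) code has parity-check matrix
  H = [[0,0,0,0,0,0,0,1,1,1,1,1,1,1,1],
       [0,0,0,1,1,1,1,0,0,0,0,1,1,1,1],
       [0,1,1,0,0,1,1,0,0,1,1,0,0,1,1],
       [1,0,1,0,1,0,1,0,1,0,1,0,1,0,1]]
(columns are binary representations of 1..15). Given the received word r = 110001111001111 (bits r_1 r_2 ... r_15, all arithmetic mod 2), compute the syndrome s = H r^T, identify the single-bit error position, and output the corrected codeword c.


s = (0, 0, 1, 1)^T, error position = 3, corrected codeword c = 111001111001111

Compute s = H r^T mod 2 one row at a time:
  s_1 = 1 + 1 + 0 + 0 + 1 + 1 + 1 + 1 = 6 ≡ 0 (mod 2).
  s_2 = 0 + 0 + 1 + 1 + 1 + 1 + 1 + 1 = 6 ≡ 0 (mod 2).
  s_3 = 1 + 0 + 1 + 1 + 0 + 0 + 1 + 1 = 5 ≡ 1 (mod 2).
  s_4 = 1 + 0 + 0 + 1 + 1 + 0 + 1 + 1 = 5 ≡ 1 (mod 2).
s = (0, 0, 1, 1)^T — this equals column 3 of H (binary 0011), so error is at position 3.
Correct: flip bit 3 of r = 110001111001111 to get c = 111001111001111.


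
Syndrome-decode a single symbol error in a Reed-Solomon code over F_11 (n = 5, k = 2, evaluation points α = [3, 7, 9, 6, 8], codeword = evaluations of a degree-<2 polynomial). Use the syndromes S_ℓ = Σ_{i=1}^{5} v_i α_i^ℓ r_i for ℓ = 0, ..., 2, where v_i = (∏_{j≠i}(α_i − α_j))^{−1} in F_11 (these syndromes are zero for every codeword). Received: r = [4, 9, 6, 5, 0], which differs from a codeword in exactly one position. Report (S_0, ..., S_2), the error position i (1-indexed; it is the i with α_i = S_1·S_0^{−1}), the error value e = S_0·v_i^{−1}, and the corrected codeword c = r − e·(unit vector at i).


S = (9, 6, 4), error at position 5, error magnitude e = 9, c = [4, 9, 6, 5, 2].

Step 1: column multipliers v_i = (∏_{j≠i}(α_i − α_j))^{−1} mod 11.
  i = 1 (α = 3): (3−7)(3−9)(3−6)(3−8) = (−4)·(−6)·(−3)·(−5) = 360 ≡ 8, so v_1 = 8^{−1} = 7 (mod 11).
  i = 2 (α = 7): (7−3)(7−9)(7−6)(7−8) = 4·(−2)·1·(−1) = 8 ≡ 8, so v_2 = 8^{−1} = 7 (mod 11).
  i = 3 (α = 9): (9−3)(9−7)(9−6)(9−8) = 6·2·3·1 = 36 ≡ 3, so v_3 = 3^{−1} = 4 (mod 11).
  i = 4 (α = 6): (6−3)(6−7)(6−9)(6−8) = 3·(−1)·(−3)·(−2) = −18 ≡ 4, so v_4 = 4^{−1} = 3 (mod 11).
  i = 5 (α = 8): (8−3)(8−7)(8−9)(8−6) = 5·1·(−1)·2 = −10 ≡ 1, so v_5 = 1^{−1} = 1 (mod 11).
  v = [7, 7, 4, 3, 1].
Step 2: syndromes of r = [4, 9, 6, 5, 0] (all sums mod 11).
  S_0 = Σ v_i r_i = 7·4 + 7·9 + 4·6 + 3·5 + 1·0 = 130 ≡ 9.
  S_1 = Σ v_i α_i r_i = 7·3·4 + 7·7·9 + 4·9·6 + 3·6·5 + 1·8·0 = 831 ≡ 6.
  α_i^2 mod 11 = [9, 5, 4, 3, 9].
  S_2 = Σ v_i α_i^2 r_i = 7·9·4 + 7·5·9 + 4·4·6 + 3·3·5 + 1·9·0 = 708 ≡ 4.
  S = (9, 6, 4) ≠ 0, so r is not a codeword (an error is present).
Step 3: locate the error. For a single error e at position i, S_ℓ = v_i·e·α_i^ℓ, so α_err = S_1/S_0.
  S_0^{−1} = 9^{−1} = 5 (mod 11), so α_err = 6·5 = 30 ≡ 8 = α_5. Error position i = 5.
  Consistency check: S_2/S_1 = 4·2 = 8 ≡ 8 = α_err ✓ (single-error assumption holds).
Step 4: error magnitude e = S_0/v_5 = S_0·∏_{j≠5}(α_5 − α_j) = 9·1 = 9 ≡ 9 (mod 11).
Step 5: correct position 5: c_5 = r_5 − e = 0 − 9 ≡ 2 (mod 11). Hence c = [4, 9, 6, 5, 2].
  Check: interpolating c through the α_i gives m(x) = 3 + 4·x (degree < 2) with m(α_i) = c_i for every i, so c is indeed a codeword.


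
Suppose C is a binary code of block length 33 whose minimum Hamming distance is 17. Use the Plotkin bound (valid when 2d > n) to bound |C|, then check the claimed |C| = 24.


Plotkin bound M ≤ 34; given |C| = 24 ≤ bound (satisfied).

Check applicability: 2d = 34, n = 33.
2d − n = 1 > 0, so Plotkin applies.
Compute d/(2d−n) = 17/1 ≈ 17.0000.
⌊d/(2d−n)⌋ = 17.
Plotkin bound: M ≤ 2·17 = 34.
Given |C| = 24, check: satisfied.
This |C| is below the Plotkin bound.


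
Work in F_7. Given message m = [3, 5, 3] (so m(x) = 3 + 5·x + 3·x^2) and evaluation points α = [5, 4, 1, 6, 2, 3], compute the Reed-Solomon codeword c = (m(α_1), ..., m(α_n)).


c = [5, 1, 4, 1, 4, 3]

Message polynomial: m(x) = 3 + 5·x + 3·x^2 (mod 7).
For each evaluation point α_i, compute m(α_i) mod 7:
  α_1 = 5: Horner steps 3 → 6 → 5, so m(5) = 5.
  α_2 = 4: Horner steps 3 → 3 → 1, so m(4) = 1.
  α_3 = 1: Horner steps 3 → 1 → 4, so m(1) = 4.
  α_4 = 6: Horner steps 3 → 2 → 1, so m(6) = 1.
  α_5 = 2: Horner steps 3 → 4 → 4, so m(2) = 4.
  α_6 = 3: Horner steps 3 → 0 → 3, so m(3) = 3.
Codeword c = [5, 1, 4, 1, 4, 3] ∈ F_7^6.


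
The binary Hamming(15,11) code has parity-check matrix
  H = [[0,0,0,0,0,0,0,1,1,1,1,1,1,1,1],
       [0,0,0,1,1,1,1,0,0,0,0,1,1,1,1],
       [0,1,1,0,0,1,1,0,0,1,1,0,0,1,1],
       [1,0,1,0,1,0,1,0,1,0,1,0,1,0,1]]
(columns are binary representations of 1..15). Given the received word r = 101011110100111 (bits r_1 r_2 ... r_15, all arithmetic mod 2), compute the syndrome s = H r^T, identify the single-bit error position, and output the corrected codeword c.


s = (1, 0, 0, 0)^T, error position = 8, corrected codeword c = 101011100100111

Compute s = H r^T mod 2 one row at a time:
  s_1 = 1 + 0 + 1 + 0 + 0 + 1 + 1 + 1 = 5 ≡ 1 (mod 2).
  s_2 = 0 + 1 + 1 + 1 + 0 + 1 + 1 + 1 = 6 ≡ 0 (mod 2).
  s_3 = 0 + 1 + 1 + 1 + 1 + 0 + 1 + 1 = 6 ≡ 0 (mod 2).
  s_4 = 1 + 1 + 1 + 1 + 0 + 0 + 1 + 1 = 6 ≡ 0 (mod 2).
s = (1, 0, 0, 0)^T — this equals column 8 of H (binary 1000), so error is at position 8.
Correct: flip bit 8 of r = 101011110100111 to get c = 101011100100111.


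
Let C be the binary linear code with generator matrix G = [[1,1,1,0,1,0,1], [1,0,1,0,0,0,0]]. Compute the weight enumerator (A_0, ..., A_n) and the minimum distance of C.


Weight distribution: A_0 = 1, A_2 = 1, A_3 = 1, A_5 = 1. Minimum distance d = 2.

Enumerate all 2^2 = 4 messages m ∈ F_2^2.
For each, compute codeword c = mG in F_2^7, then tally its weight.
  m = 00 → c = 0000000, weight = 0.
  m = 10 → c = 1110101, weight = 5.
  m = 01 → c = 1010000, weight = 2.
  m = 11 → c = 0100101, weight = 3.
Tally weights:
  weight 0: 1 codewords.
  weight 2: 1 codewords.
  weight 3: 1 codewords.
  weight 5: 1 codewords.
Minimum distance d = smallest w > 0 with A_w > 0 = 2.
Sanity: Σ A_w = 4 = 2^2 = 4 ✓.
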